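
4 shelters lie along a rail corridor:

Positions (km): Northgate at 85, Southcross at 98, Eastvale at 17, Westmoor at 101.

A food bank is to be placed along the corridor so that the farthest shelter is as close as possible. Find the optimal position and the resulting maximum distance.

location 59, max distance 42

The 1-center on a line is the midpoint of the two extreme points: leftmost at 17, rightmost at 101.
Optimal location = (17 + 101)/2 = 59; maximum distance = (101 − 17)/2 = 42.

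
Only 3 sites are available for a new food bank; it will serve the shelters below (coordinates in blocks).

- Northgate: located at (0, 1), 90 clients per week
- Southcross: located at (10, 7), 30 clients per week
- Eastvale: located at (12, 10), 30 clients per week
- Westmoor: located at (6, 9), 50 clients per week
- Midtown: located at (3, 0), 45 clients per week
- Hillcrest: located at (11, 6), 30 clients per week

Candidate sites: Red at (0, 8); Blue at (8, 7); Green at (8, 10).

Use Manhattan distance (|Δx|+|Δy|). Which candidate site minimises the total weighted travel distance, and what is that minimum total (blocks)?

Total weighted distance at each candidate:
  Red (0, 8): total = 2615
  Blue (8, 7): total = 2390
  Green (8, 10): total = 2835
Minimum is at Blue with total 2390 blocks.

Blue, total 2390 blocks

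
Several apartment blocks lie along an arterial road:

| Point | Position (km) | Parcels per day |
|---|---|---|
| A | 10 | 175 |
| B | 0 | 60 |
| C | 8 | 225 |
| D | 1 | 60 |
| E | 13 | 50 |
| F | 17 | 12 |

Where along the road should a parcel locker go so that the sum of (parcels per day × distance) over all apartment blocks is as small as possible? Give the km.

x = 8

For a sum of weighted absolute distances on a line, the optimum is the weighted median (not the mean). Total weight W = 582; half-weight = 291.
Sort by position and accumulate weight:
  km 0 (B, w=60) → cum 60
  km 1 (D, w=60) → cum 120
  km 8 (C, w=225) → cum 345  ≥ 291 → median here
  km 10 (A, w=175) → cum 520
  km 13 (E, w=50) → cum 570
  km 17 (F, w=12) → cum 582
Optimal location: km 8.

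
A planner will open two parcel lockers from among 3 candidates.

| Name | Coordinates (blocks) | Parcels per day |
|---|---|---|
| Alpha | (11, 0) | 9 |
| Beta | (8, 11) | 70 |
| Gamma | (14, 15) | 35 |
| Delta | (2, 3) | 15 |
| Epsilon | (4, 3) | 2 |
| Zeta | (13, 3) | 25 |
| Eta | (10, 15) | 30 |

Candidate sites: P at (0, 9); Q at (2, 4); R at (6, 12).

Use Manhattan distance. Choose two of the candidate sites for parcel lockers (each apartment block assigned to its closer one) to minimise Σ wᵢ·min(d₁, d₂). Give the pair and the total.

{Q, R}, total 1243

Evaluate every pair (each demand assigned to the nearer of the two):
  {Q, R}: total = 1243
  {P, R}: total = 1498
  {P, Q}: total = 2318
Best pair: {Q, R} with total 1243.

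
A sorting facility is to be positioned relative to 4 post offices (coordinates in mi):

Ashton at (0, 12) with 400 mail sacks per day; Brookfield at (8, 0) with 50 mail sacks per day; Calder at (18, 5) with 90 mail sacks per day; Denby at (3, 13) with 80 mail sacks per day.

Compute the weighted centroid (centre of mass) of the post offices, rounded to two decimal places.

(3.65, 10.15)

The minimiser of Σwᵢ‖p−pᵢ‖² is the weighted centroid p* = (Σwᵢpᵢ)/(Σwᵢ).
Σwᵢ = 620.
Σwᵢxᵢ = 400·0 + 50·8 + 90·18 + 80·3 = 2260.
Σwᵢyᵢ = 400·12 + 50·0 + 90·5 + 80·13 = 6290.
x* = 2260/620 = 3.65, y* = 6290/620 = 10.15.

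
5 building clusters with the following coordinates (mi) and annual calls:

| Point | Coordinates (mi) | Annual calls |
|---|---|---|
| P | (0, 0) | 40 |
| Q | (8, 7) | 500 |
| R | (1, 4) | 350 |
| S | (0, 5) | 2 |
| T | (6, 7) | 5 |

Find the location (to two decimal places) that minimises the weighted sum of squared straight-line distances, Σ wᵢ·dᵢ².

The minimiser of Σwᵢ‖p−pᵢ‖² is the weighted centroid p* = (Σwᵢpᵢ)/(Σwᵢ).
Σwᵢ = 897.
Σwᵢxᵢ = 40·0 + 500·8 + 350·1 + 2·0 + 5·6 = 4380.
Σwᵢyᵢ = 40·0 + 500·7 + 350·4 + 2·5 + 5·7 = 4945.
x* = 4380/897 = 4.88, y* = 4945/897 = 5.51.

(4.88, 5.51)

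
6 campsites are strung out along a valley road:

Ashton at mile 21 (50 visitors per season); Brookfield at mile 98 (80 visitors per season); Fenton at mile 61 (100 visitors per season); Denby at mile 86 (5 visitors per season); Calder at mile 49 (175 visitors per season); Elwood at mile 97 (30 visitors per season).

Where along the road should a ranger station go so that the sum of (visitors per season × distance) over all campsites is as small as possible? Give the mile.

x = 49

For a sum of weighted absolute distances on a line, the optimum is the weighted median (not the mean). Total weight W = 440; half-weight = 220.
Sort by position and accumulate weight:
  mile 21 (Ashton, w=50) → cum 50
  mile 49 (Calder, w=175) → cum 225  ≥ 220 → median here
  mile 61 (Fenton, w=100) → cum 325
  mile 86 (Denby, w=5) → cum 330
  mile 97 (Elwood, w=30) → cum 360
  mile 98 (Brookfield, w=80) → cum 440
Optimal location: mile 49.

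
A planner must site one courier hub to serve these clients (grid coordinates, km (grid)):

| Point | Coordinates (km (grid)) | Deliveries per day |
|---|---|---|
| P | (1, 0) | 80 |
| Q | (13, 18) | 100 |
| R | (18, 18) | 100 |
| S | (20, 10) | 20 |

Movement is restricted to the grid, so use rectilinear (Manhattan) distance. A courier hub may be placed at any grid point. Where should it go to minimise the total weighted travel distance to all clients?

(13, 18)

Manhattan distance separates: Σwᵢ(|x−xᵢ|+|y−yᵢ|) = Σwᵢ|x−xᵢ| + Σwᵢ|y−yᵢ|, so x and y are optimised independently as 1-D weighted medians.
Total weight W = 300; half = 150.
x-coordinate, sorted with cumulative weight:
  x=1 (P, w=80) cum 80
  x=13 (Q, w=100) cum 180  ← median
  x=18 (R, w=100) cum 280
  x=20 (S, w=20) cum 300
⇒ x* = 13
y-coordinate, sorted with cumulative weight:
  y=0 (P, w=80) cum 80
  y=10 (S, w=20) cum 100
  y=18 (Q, w=100) cum 200  ← median
  y=18 (R, w=100) cum 300
⇒ y* = 18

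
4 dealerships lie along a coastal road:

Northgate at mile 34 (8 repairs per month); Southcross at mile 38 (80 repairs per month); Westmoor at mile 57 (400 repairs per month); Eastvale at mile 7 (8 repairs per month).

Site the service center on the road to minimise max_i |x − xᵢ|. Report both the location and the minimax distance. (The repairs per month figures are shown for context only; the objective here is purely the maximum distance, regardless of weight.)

location 32, max distance 25

The 1-center on a line is the midpoint of the two extreme points: leftmost at 7, rightmost at 57.
Optimal location = (7 + 57)/2 = 32; maximum distance = (57 − 7)/2 = 25.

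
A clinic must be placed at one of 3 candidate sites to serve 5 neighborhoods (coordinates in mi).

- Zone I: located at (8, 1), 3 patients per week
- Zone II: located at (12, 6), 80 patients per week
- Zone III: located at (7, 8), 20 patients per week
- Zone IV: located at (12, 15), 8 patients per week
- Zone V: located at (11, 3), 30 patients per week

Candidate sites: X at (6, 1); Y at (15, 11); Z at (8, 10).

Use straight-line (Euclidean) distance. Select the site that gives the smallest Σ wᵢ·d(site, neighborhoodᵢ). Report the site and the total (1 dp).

Z, total 804.0 mi

Total weighted distance at each candidate:
  X (6, 1): total = 1055.6
  Y (15, 11): total = 982.3
  Z (8, 10): total = 804.0
Minimum is at Z with total 804.0 mi.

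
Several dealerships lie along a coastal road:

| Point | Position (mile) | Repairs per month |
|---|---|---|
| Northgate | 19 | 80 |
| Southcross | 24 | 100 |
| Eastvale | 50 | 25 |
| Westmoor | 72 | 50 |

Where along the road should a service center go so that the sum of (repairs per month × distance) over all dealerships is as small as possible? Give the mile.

x = 24

For a sum of weighted absolute distances on a line, the optimum is the weighted median (not the mean). Total weight W = 255; half-weight = 127.5.
Sort by position and accumulate weight:
  mile 19 (Northgate, w=80) → cum 80
  mile 24 (Southcross, w=100) → cum 180  ≥ 127.5 → median here
  mile 50 (Eastvale, w=25) → cum 205
  mile 72 (Westmoor, w=50) → cum 255
Optimal location: mile 24.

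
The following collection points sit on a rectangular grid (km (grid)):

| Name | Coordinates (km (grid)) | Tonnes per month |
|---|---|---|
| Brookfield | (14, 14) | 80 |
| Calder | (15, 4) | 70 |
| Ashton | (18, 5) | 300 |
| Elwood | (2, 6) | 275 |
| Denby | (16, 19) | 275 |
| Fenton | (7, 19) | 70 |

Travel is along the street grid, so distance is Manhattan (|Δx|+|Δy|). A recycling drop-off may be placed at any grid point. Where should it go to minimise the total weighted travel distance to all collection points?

(16, 6)

Manhattan distance separates: Σwᵢ(|x−xᵢ|+|y−yᵢ|) = Σwᵢ|x−xᵢ| + Σwᵢ|y−yᵢ|, so x and y are optimised independently as 1-D weighted medians.
Total weight W = 1070; half = 535.
x-coordinate, sorted with cumulative weight:
  x=2 (Elwood, w=275) cum 275
  x=7 (Fenton, w=70) cum 345
  x=14 (Brookfield, w=80) cum 425
  x=15 (Calder, w=70) cum 495
  x=16 (Denby, w=275) cum 770  ← median
  x=18 (Ashton, w=300) cum 1070
⇒ x* = 16
y-coordinate, sorted with cumulative weight:
  y=4 (Calder, w=70) cum 70
  y=5 (Ashton, w=300) cum 370
  y=6 (Elwood, w=275) cum 645  ← median
  y=14 (Brookfield, w=80) cum 725
  y=19 (Denby, w=275) cum 1000
  y=19 (Fenton, w=70) cum 1070
⇒ y* = 6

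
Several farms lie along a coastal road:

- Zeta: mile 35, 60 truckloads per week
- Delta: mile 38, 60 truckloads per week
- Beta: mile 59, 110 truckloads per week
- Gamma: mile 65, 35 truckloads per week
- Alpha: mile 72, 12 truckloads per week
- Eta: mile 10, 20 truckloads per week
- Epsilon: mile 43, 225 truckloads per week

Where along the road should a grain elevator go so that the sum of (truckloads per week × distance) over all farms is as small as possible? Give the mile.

For a sum of weighted absolute distances on a line, the optimum is the weighted median (not the mean). Total weight W = 522; half-weight = 261.
Sort by position and accumulate weight:
  mile 10 (Eta, w=20) → cum 20
  mile 35 (Zeta, w=60) → cum 80
  mile 38 (Delta, w=60) → cum 140
  mile 43 (Epsilon, w=225) → cum 365  ≥ 261 → median here
  mile 59 (Beta, w=110) → cum 475
  mile 65 (Gamma, w=35) → cum 510
  mile 72 (Alpha, w=12) → cum 522
Optimal location: mile 43.

x = 43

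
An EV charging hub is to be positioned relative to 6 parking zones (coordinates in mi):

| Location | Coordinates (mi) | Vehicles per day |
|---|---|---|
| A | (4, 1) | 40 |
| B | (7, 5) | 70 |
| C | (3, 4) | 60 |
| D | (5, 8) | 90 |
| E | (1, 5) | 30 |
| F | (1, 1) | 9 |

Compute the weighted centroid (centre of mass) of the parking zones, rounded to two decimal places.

(4.41, 5.05)

The minimiser of Σwᵢ‖p−pᵢ‖² is the weighted centroid p* = (Σwᵢpᵢ)/(Σwᵢ).
Σwᵢ = 299.
Σwᵢxᵢ = 40·4 + 70·7 + 60·3 + 90·5 + 30·1 + 9·1 = 1319.
Σwᵢyᵢ = 40·1 + 70·5 + 60·4 + 90·8 + 30·5 + 9·1 = 1509.
x* = 1319/299 = 4.41, y* = 1509/299 = 5.05.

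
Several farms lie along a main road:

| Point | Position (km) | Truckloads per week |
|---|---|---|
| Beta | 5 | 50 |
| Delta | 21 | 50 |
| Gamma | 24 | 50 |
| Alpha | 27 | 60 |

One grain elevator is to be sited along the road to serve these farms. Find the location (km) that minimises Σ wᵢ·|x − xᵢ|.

For a sum of weighted absolute distances on a line, the optimum is the weighted median (not the mean). Total weight W = 210; half-weight = 105.
Sort by position and accumulate weight:
  km 5 (Beta, w=50) → cum 50
  km 21 (Delta, w=50) → cum 100
  km 24 (Gamma, w=50) → cum 150  ≥ 105 → median here
  km 27 (Alpha, w=60) → cum 210
Optimal location: km 24.

x = 24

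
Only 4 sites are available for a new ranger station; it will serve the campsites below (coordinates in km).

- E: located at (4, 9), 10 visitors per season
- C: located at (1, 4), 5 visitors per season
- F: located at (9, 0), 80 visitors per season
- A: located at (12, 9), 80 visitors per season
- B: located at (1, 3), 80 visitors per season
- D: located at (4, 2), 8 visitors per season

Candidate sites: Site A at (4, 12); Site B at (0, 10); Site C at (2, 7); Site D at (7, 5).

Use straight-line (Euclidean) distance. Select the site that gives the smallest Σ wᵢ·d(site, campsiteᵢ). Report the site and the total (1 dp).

Total weighted distance at each candidate:
  Site A (4, 12): total = 2635.2
  Site B (0, 10): total = 2748.5
  Site C (2, 7): total = 2024.8
  Site D (7, 5): total = 1563.4
Minimum is at Site D with total 1563.4 km.

Site D, total 1563.4 km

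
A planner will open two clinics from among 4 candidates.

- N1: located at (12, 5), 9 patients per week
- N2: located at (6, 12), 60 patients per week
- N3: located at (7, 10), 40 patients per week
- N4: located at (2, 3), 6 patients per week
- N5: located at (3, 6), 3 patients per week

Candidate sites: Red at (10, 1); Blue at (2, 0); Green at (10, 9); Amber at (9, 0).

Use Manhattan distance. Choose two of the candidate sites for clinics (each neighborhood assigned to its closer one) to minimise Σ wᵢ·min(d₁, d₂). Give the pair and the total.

Evaluate every pair (each demand assigned to the nearer of the two):
  {Blue, Green}: total = 673
  {Red, Green}: total = 724
  {Green, Amber}: total = 724
  {Red, Blue}: total = 1473
  {Blue, Amber}: total = 1491
  {Red, Amber}: total = 1530
Best pair: {Blue, Green} with total 673.

{Blue, Green}, total 673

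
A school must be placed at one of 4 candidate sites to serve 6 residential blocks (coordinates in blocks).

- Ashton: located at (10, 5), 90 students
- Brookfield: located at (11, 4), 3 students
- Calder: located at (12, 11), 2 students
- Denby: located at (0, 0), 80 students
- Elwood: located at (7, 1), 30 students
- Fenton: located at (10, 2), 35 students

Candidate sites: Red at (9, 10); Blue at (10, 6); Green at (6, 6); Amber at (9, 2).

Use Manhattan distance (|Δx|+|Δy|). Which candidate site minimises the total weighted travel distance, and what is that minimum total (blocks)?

Amber, total 1401 blocks

Total weighted distance at each candidate:
  Red (9, 10): total = 2737
  Blue (10, 6): total = 1773
  Green (6, 6): total = 1913
  Amber (9, 2): total = 1401
Minimum is at Amber with total 1401 blocks.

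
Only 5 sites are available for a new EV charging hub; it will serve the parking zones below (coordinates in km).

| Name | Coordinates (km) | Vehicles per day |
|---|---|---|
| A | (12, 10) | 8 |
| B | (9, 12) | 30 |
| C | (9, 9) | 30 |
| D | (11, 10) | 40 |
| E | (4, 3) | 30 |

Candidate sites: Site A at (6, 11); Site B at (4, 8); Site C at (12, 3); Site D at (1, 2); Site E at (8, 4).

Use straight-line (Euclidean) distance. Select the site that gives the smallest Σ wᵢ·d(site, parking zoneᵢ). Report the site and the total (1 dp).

Total weighted distance at each candidate:
  Site A (6, 11): total = 703.0
  Site B (4, 8): total = 852.2
  Site C (12, 3): total = 1064.7
  Site D (1, 2): total = 1419.0
  Site E (8, 4): total = 844.5
Minimum is at Site A with total 703.0 km.

Site A, total 703.0 km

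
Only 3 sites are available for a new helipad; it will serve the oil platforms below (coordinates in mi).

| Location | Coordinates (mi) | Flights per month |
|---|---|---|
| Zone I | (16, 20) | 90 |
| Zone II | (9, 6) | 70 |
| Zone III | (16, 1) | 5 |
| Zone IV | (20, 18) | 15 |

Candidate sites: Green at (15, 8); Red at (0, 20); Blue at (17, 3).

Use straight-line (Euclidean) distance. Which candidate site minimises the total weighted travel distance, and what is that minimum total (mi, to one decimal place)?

Green, total 1729.5 mi

Total weighted distance at each candidate:
  Green (15, 8): total = 1729.5
  Red (0, 20): total = 3030.7
  Blue (17, 3): total = 2371.4
Minimum is at Green with total 1729.5 mi.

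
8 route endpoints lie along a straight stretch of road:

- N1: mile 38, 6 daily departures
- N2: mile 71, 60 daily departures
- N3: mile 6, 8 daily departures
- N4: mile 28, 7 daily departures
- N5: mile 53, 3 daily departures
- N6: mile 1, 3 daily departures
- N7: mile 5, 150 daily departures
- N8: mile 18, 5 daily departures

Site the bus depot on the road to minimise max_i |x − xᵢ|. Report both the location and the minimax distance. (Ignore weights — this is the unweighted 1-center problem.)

location 36, max distance 35

The 1-center on a line is the midpoint of the two extreme points: leftmost at 1, rightmost at 71.
Optimal location = (1 + 71)/2 = 36; maximum distance = (71 − 1)/2 = 35.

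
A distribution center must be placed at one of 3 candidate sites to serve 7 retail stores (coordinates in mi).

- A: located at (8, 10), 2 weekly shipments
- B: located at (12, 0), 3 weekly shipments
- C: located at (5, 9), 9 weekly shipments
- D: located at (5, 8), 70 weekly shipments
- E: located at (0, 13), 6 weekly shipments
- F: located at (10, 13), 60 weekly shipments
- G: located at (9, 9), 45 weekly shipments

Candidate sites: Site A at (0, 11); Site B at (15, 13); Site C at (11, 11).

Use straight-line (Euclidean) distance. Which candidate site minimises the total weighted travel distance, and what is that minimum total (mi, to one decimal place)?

Site C, total 894.5 mi

Total weighted distance at each candidate:
  Site A (0, 11): total = 1560.4
  Site B (15, 13): total = 1649.3
  Site C (11, 11): total = 894.5
Minimum is at Site C with total 894.5 mi.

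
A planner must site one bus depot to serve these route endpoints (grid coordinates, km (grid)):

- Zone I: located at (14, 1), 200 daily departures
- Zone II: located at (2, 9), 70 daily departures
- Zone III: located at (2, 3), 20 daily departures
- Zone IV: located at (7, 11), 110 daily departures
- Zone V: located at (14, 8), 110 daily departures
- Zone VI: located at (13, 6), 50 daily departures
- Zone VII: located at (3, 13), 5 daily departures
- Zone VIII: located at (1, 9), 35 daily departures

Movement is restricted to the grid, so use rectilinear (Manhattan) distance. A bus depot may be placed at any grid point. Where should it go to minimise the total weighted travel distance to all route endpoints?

(14, 8)

Manhattan distance separates: Σwᵢ(|x−xᵢ|+|y−yᵢ|) = Σwᵢ|x−xᵢ| + Σwᵢ|y−yᵢ|, so x and y are optimised independently as 1-D weighted medians.
Total weight W = 600; half = 300.
x-coordinate, sorted with cumulative weight:
  x=1 (Zone VIII, w=35) cum 35
  x=2 (Zone II, w=70) cum 105
  x=2 (Zone III, w=20) cum 125
  x=3 (Zone VII, w=5) cum 130
  x=7 (Zone IV, w=110) cum 240
  x=13 (Zone VI, w=50) cum 290
  x=14 (Zone I, w=200) cum 490  ← median
  x=14 (Zone V, w=110) cum 600
⇒ x* = 14
y-coordinate, sorted with cumulative weight:
  y=1 (Zone I, w=200) cum 200
  y=3 (Zone III, w=20) cum 220
  y=6 (Zone VI, w=50) cum 270
  y=8 (Zone V, w=110) cum 380  ← median
  y=9 (Zone II, w=70) cum 450
  y=9 (Zone VIII, w=35) cum 485
  y=11 (Zone IV, w=110) cum 595
  y=13 (Zone VII, w=5) cum 600
⇒ y* = 8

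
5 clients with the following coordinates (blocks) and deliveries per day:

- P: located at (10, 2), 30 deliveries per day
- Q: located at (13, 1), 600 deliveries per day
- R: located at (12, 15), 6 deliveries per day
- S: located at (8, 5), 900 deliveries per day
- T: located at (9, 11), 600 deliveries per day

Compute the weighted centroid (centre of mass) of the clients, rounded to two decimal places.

(9.72, 5.55)

The minimiser of Σwᵢ‖p−pᵢ‖² is the weighted centroid p* = (Σwᵢpᵢ)/(Σwᵢ).
Σwᵢ = 2136.
Σwᵢxᵢ = 30·10 + 600·13 + 6·12 + 900·8 + 600·9 = 20772.
Σwᵢyᵢ = 30·2 + 600·1 + 6·15 + 900·5 + 600·11 = 11850.
x* = 20772/2136 = 9.72, y* = 11850/2136 = 5.55.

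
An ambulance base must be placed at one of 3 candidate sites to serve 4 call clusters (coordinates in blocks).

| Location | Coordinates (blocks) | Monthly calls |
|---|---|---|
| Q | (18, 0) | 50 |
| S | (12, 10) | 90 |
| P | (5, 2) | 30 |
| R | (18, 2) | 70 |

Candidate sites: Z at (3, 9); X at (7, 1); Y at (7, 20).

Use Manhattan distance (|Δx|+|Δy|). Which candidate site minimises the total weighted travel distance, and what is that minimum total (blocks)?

X, total 2790 blocks

Total weighted distance at each candidate:
  Z (3, 9): total = 3910
  X (7, 1): total = 2790
  Y (7, 20): total = 5530
Minimum is at X with total 2790 blocks.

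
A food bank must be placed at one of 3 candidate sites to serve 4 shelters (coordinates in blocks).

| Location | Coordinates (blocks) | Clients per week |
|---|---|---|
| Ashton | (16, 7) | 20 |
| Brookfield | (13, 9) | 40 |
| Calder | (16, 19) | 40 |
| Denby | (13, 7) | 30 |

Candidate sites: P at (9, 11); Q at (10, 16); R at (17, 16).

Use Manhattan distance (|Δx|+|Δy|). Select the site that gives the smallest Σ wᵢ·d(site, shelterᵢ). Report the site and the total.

R, total 1190 blocks

Total weighted distance at each candidate:
  P (9, 11): total = 1300
  Q (10, 16): total = 1420
  R (17, 16): total = 1190
Minimum is at R with total 1190 blocks.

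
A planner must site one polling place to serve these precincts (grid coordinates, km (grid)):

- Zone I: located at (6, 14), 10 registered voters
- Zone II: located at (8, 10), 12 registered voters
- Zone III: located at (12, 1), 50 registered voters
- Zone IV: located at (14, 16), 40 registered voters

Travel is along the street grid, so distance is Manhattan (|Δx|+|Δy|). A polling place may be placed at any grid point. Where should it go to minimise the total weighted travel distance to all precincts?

(12, 10)

Manhattan distance separates: Σwᵢ(|x−xᵢ|+|y−yᵢ|) = Σwᵢ|x−xᵢ| + Σwᵢ|y−yᵢ|, so x and y are optimised independently as 1-D weighted medians.
Total weight W = 112; half = 56.
x-coordinate, sorted with cumulative weight:
  x=6 (Zone I, w=10) cum 10
  x=8 (Zone II, w=12) cum 22
  x=12 (Zone III, w=50) cum 72  ← median
  x=14 (Zone IV, w=40) cum 112
⇒ x* = 12
y-coordinate, sorted with cumulative weight:
  y=1 (Zone III, w=50) cum 50
  y=10 (Zone II, w=12) cum 62  ← median
  y=14 (Zone I, w=10) cum 72
  y=16 (Zone IV, w=40) cum 112
⇒ y* = 10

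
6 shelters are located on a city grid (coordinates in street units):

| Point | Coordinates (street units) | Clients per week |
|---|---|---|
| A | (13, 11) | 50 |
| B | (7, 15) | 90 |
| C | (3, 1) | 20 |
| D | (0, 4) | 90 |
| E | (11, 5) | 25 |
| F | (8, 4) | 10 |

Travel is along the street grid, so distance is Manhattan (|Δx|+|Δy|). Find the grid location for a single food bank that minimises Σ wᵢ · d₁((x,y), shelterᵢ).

Manhattan distance separates: Σwᵢ(|x−xᵢ|+|y−yᵢ|) = Σwᵢ|x−xᵢ| + Σwᵢ|y−yᵢ|, so x and y are optimised independently as 1-D weighted medians.
Total weight W = 285; half = 142.5.
x-coordinate, sorted with cumulative weight:
  x=0 (D, w=90) cum 90
  x=3 (C, w=20) cum 110
  x=7 (B, w=90) cum 200  ← median
  x=8 (F, w=10) cum 210
  x=11 (E, w=25) cum 235
  x=13 (A, w=50) cum 285
⇒ x* = 7
y-coordinate, sorted with cumulative weight:
  y=1 (C, w=20) cum 20
  y=4 (D, w=90) cum 110
  y=4 (F, w=10) cum 120
  y=5 (E, w=25) cum 145  ← median
  y=11 (A, w=50) cum 195
  y=15 (B, w=90) cum 285
⇒ y* = 5

(7, 5)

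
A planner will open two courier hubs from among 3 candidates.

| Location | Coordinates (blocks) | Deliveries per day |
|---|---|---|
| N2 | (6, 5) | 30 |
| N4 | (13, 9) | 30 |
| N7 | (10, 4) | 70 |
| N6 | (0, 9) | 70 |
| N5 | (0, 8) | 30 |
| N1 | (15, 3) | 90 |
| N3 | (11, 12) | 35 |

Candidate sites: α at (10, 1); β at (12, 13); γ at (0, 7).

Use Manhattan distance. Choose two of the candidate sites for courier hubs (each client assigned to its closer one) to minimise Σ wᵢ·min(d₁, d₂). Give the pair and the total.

Evaluate every pair (each demand assigned to the nearer of the two):
  {α, γ}: total = 2000
  {β, γ}: total = 2570
  {α, β}: total = 2930
Best pair: {α, γ} with total 2000.

{α, γ}, total 2000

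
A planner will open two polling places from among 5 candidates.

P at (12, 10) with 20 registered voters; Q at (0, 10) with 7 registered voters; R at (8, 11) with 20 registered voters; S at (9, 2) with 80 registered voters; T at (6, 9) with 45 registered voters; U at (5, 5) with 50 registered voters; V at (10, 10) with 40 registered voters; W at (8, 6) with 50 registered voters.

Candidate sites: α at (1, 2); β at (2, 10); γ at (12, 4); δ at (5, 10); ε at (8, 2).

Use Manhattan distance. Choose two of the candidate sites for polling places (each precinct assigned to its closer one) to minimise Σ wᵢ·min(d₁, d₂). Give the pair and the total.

{δ, ε}, total 1075

Evaluate every pair (each demand assigned to the nearer of the two):
  {δ, ε}: total = 1075
  {γ, δ}: total = 1475
  {β, ε}: total = 1479
  {γ, ε}: total = 1717
  {α, δ}: total = 1785
  {α, ε}: total = 1868
  {β, γ}: total = 1919
  {β, δ}: total = 2084
  {α, γ}: total = 2268
  {α, β}: total = 2389
Best pair: {δ, ε} with total 1075.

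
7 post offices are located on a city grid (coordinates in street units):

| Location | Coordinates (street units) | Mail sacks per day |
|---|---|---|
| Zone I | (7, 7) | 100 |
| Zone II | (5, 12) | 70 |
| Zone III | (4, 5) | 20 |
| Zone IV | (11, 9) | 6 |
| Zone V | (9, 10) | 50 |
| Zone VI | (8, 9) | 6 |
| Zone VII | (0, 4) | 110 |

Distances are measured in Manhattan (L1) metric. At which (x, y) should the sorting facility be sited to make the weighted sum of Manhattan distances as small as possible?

(5, 7)

Manhattan distance separates: Σwᵢ(|x−xᵢ|+|y−yᵢ|) = Σwᵢ|x−xᵢ| + Σwᵢ|y−yᵢ|, so x and y are optimised independently as 1-D weighted medians.
Total weight W = 362; half = 181.
x-coordinate, sorted with cumulative weight:
  x=0 (Zone VII, w=110) cum 110
  x=4 (Zone III, w=20) cum 130
  x=5 (Zone II, w=70) cum 200  ← median
  x=7 (Zone I, w=100) cum 300
  x=8 (Zone VI, w=6) cum 306
  x=9 (Zone V, w=50) cum 356
  x=11 (Zone IV, w=6) cum 362
⇒ x* = 5
y-coordinate, sorted with cumulative weight:
  y=4 (Zone VII, w=110) cum 110
  y=5 (Zone III, w=20) cum 130
  y=7 (Zone I, w=100) cum 230  ← median
  y=9 (Zone IV, w=6) cum 236
  y=9 (Zone VI, w=6) cum 242
  y=10 (Zone V, w=50) cum 292
  y=12 (Zone II, w=70) cum 362
⇒ y* = 7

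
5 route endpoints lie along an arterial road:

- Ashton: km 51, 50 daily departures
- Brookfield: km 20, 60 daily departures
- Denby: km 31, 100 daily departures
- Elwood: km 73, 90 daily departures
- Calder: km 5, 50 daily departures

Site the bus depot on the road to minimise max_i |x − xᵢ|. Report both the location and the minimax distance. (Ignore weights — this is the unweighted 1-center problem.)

The 1-center on a line is the midpoint of the two extreme points: leftmost at 5, rightmost at 73.
Optimal location = (5 + 73)/2 = 39; maximum distance = (73 − 5)/2 = 34.

location 39, max distance 34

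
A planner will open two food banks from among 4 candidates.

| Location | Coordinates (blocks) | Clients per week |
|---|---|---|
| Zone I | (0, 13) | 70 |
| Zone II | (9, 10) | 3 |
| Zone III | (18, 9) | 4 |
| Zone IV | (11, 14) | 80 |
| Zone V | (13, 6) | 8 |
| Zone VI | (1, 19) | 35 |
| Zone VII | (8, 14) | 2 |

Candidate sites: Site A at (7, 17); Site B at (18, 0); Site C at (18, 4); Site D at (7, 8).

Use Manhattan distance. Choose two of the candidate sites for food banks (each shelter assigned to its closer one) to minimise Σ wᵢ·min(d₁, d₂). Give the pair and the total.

Evaluate every pair (each demand assigned to the nearer of the two):
  {Site A, Site C}: total = 1721
  {Site A, Site D}: total = 1742
  {Site A, Site B}: total = 1769
  {Site C, Site D}: total = 2337
  {Site B, Site D}: total = 2361
  {Site B, Site C}: total = 4531
Best pair: {Site A, Site C} with total 1721.

{Site A, Site C}, total 1721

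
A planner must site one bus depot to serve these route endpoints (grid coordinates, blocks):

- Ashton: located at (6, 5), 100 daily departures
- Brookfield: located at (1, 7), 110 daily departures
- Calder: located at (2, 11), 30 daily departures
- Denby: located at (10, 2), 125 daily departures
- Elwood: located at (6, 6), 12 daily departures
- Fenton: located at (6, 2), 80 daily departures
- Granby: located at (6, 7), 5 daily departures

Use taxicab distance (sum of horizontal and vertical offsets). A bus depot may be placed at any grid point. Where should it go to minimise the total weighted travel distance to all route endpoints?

Manhattan distance separates: Σwᵢ(|x−xᵢ|+|y−yᵢ|) = Σwᵢ|x−xᵢ| + Σwᵢ|y−yᵢ|, so x and y are optimised independently as 1-D weighted medians.
Total weight W = 462; half = 231.
x-coordinate, sorted with cumulative weight:
  x=1 (Brookfield, w=110) cum 110
  x=2 (Calder, w=30) cum 140
  x=6 (Ashton, w=100) cum 240  ← median
  x=6 (Elwood, w=12) cum 252
  x=6 (Fenton, w=80) cum 332
  x=6 (Granby, w=5) cum 337
  x=10 (Denby, w=125) cum 462
⇒ x* = 6
y-coordinate, sorted with cumulative weight:
  y=2 (Denby, w=125) cum 125
  y=2 (Fenton, w=80) cum 205
  y=5 (Ashton, w=100) cum 305  ← median
  y=6 (Elwood, w=12) cum 317
  y=7 (Brookfield, w=110) cum 427
  y=7 (Granby, w=5) cum 432
  y=11 (Calder, w=30) cum 462
⇒ y* = 5

(6, 5)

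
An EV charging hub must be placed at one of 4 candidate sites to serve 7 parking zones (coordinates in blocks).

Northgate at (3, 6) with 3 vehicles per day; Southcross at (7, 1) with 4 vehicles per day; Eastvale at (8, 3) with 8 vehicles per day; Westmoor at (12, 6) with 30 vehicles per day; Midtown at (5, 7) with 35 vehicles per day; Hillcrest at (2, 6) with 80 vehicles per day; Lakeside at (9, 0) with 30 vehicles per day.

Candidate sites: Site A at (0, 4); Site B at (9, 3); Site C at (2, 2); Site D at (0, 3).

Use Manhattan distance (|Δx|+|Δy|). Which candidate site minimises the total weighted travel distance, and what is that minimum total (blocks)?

Site C, total 1385 blocks

Total weighted distance at each candidate:
  Site A (0, 4): total = 1537
  Site B (9, 3): total = 1401
  Site C (2, 2): total = 1385
  Site D (0, 3): total = 1643
Minimum is at Site C with total 1385 blocks.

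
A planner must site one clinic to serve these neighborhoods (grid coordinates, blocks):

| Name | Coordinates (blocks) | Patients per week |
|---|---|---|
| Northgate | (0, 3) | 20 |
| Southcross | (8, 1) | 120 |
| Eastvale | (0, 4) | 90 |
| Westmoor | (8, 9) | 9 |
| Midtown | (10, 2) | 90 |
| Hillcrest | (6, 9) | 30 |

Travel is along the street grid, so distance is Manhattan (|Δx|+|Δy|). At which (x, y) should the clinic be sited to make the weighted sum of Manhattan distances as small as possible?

(8, 2)

Manhattan distance separates: Σwᵢ(|x−xᵢ|+|y−yᵢ|) = Σwᵢ|x−xᵢ| + Σwᵢ|y−yᵢ|, so x and y are optimised independently as 1-D weighted medians.
Total weight W = 359; half = 179.5.
x-coordinate, sorted with cumulative weight:
  x=0 (Northgate, w=20) cum 20
  x=0 (Eastvale, w=90) cum 110
  x=6 (Hillcrest, w=30) cum 140
  x=8 (Southcross, w=120) cum 260  ← median
  x=8 (Westmoor, w=9) cum 269
  x=10 (Midtown, w=90) cum 359
⇒ x* = 8
y-coordinate, sorted with cumulative weight:
  y=1 (Southcross, w=120) cum 120
  y=2 (Midtown, w=90) cum 210  ← median
  y=3 (Northgate, w=20) cum 230
  y=4 (Eastvale, w=90) cum 320
  y=9 (Westmoor, w=9) cum 329
  y=9 (Hillcrest, w=30) cum 359
⇒ y* = 2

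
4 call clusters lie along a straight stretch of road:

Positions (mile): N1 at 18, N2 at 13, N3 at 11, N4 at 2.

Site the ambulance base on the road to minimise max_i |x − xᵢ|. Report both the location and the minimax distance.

The 1-center on a line is the midpoint of the two extreme points: leftmost at 2, rightmost at 18.
Optimal location = (2 + 18)/2 = 10; maximum distance = (18 − 2)/2 = 8.

location 10, max distance 8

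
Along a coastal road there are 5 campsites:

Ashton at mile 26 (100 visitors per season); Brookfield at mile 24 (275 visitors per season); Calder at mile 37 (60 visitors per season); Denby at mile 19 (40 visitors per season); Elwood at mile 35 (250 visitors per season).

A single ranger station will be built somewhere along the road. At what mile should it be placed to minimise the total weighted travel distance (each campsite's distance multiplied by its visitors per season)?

x = 26

For a sum of weighted absolute distances on a line, the optimum is the weighted median (not the mean). Total weight W = 725; half-weight = 362.5.
Sort by position and accumulate weight:
  mile 19 (Denby, w=40) → cum 40
  mile 24 (Brookfield, w=275) → cum 315
  mile 26 (Ashton, w=100) → cum 415  ≥ 362.5 → median here
  mile 35 (Elwood, w=250) → cum 665
  mile 37 (Calder, w=60) → cum 725
Optimal location: mile 26.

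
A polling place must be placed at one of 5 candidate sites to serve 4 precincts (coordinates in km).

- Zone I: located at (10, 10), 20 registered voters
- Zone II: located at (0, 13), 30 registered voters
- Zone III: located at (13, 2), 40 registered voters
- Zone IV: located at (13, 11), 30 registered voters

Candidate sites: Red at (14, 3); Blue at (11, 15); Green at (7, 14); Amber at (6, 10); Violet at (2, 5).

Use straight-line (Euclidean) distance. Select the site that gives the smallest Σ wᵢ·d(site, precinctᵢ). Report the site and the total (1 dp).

Amber, total 918.6 km

Total weighted distance at each candidate:
  Red (14, 3): total = 975.8
  Blue (11, 15): total = 1097.7
  Green (7, 14): total = 1050.0
  Amber (6, 10): total = 918.6
  Violet (2, 5): total = 1268.0
Minimum is at Amber with total 918.6 km.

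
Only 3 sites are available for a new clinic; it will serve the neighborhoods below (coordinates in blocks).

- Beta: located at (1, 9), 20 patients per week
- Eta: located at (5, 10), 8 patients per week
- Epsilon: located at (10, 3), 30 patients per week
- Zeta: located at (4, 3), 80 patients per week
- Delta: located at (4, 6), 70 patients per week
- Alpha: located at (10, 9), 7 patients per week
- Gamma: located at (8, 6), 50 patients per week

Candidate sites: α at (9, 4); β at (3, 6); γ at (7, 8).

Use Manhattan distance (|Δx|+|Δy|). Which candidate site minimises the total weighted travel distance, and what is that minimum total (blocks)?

Total weighted distance at each candidate:
  α (9, 4): total = 1562
  β (3, 6): total = 1158
  γ (7, 8): total = 1580
Minimum is at β with total 1158 blocks.

β, total 1158 blocks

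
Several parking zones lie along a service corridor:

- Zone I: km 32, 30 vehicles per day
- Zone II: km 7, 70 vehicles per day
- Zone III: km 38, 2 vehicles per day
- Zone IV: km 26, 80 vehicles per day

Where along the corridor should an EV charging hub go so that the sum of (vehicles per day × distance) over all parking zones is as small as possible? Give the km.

For a sum of weighted absolute distances on a line, the optimum is the weighted median (not the mean). Total weight W = 182; half-weight = 91.
Sort by position and accumulate weight:
  km 7 (Zone II, w=70) → cum 70
  km 26 (Zone IV, w=80) → cum 150  ≥ 91 → median here
  km 32 (Zone I, w=30) → cum 180
  km 38 (Zone III, w=2) → cum 182
Optimal location: km 26.

x = 26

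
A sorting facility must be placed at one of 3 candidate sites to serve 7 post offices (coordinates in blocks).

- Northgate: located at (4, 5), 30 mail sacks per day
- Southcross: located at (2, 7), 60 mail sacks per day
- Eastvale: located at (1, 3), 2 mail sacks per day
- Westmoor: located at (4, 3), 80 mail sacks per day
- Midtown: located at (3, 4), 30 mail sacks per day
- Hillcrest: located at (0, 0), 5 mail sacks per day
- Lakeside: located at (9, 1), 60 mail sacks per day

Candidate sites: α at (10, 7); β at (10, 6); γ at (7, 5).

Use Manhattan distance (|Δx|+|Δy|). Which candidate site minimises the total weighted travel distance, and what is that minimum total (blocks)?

γ, total 1496 blocks

Total weighted distance at each candidate:
  α (10, 7): total = 2351
  β (10, 6): total = 2204
  γ (7, 5): total = 1496
Minimum is at γ with total 1496 blocks.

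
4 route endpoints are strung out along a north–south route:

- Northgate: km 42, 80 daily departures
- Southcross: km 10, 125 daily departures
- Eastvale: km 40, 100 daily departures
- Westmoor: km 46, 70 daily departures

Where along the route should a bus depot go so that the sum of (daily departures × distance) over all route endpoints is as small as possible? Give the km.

For a sum of weighted absolute distances on a line, the optimum is the weighted median (not the mean). Total weight W = 375; half-weight = 187.5.
Sort by position and accumulate weight:
  km 10 (Southcross, w=125) → cum 125
  km 40 (Eastvale, w=100) → cum 225  ≥ 187.5 → median here
  km 42 (Northgate, w=80) → cum 305
  km 46 (Westmoor, w=70) → cum 375
Optimal location: km 40.

x = 40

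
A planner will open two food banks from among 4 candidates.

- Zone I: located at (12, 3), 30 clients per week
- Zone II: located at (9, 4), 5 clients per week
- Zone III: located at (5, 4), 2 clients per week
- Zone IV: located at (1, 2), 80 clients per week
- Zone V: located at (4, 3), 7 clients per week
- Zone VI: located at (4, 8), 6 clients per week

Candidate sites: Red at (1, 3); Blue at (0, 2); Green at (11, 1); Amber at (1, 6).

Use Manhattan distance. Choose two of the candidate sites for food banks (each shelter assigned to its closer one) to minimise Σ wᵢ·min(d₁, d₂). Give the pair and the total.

{Red, Green}, total 274

Evaluate every pair (each demand assigned to the nearer of the two):
  {Red, Green}: total = 274
  {Blue, Green}: total = 304
  {Red, Amber}: total = 516
  {Green, Amber}: total = 519
  {Red, Blue}: total = 534
  {Blue, Amber}: total = 597
Best pair: {Red, Green} with total 274.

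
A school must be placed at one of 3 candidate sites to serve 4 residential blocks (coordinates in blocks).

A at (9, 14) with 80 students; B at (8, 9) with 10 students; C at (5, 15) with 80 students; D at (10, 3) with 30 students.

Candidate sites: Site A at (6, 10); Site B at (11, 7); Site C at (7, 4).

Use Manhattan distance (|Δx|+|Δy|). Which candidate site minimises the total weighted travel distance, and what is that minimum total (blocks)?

Total weighted distance at each candidate:
  Site A (6, 10): total = 1400
  Site B (11, 7): total = 2040
  Site C (7, 4): total = 2180
Minimum is at Site A with total 1400 blocks.

Site A, total 1400 blocks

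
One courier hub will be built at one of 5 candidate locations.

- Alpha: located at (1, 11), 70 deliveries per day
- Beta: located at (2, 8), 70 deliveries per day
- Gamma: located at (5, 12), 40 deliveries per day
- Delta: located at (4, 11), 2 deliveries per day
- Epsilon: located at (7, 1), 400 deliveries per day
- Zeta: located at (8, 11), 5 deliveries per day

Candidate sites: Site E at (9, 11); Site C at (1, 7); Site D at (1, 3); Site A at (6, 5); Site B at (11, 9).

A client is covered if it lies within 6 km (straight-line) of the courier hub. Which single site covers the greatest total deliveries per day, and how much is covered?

Site A, covering 470

Coverage radius r = 6 km; a point is covered iff (Δx)²+(Δy)² ≤ 6² = 36.
  Site E (9, 11): covers {Gamma, Delta, Zeta} → 47
  Site C (1, 7): covers {Alpha, Beta, Delta} → 142
  Site D (1, 3): covers {Beta} → 70
  Site A (6, 5): covers {Beta, Epsilon} → 470
  Site B (11, 9): covers {Zeta} → 5
Maximum coverage at Site A: 470 deliveries per day.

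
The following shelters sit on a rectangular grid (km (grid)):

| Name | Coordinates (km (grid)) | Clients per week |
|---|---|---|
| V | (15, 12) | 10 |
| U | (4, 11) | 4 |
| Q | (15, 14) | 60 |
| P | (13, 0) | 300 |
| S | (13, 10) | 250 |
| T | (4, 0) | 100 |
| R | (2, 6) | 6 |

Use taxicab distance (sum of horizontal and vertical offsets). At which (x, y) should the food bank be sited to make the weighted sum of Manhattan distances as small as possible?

Manhattan distance separates: Σwᵢ(|x−xᵢ|+|y−yᵢ|) = Σwᵢ|x−xᵢ| + Σwᵢ|y−yᵢ|, so x and y are optimised independently as 1-D weighted medians.
Total weight W = 730; half = 365.
x-coordinate, sorted with cumulative weight:
  x=2 (R, w=6) cum 6
  x=4 (U, w=4) cum 10
  x=4 (T, w=100) cum 110
  x=13 (P, w=300) cum 410  ← median
  x=13 (S, w=250) cum 660
  x=15 (V, w=10) cum 670
  x=15 (Q, w=60) cum 730
⇒ x* = 13
y-coordinate, sorted with cumulative weight:
  y=0 (P, w=300) cum 300
  y=0 (T, w=100) cum 400  ← median
  y=6 (R, w=6) cum 406
  y=10 (S, w=250) cum 656
  y=11 (U, w=4) cum 660
  y=12 (V, w=10) cum 670
  y=14 (Q, w=60) cum 730
⇒ y* = 0

(13, 0)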